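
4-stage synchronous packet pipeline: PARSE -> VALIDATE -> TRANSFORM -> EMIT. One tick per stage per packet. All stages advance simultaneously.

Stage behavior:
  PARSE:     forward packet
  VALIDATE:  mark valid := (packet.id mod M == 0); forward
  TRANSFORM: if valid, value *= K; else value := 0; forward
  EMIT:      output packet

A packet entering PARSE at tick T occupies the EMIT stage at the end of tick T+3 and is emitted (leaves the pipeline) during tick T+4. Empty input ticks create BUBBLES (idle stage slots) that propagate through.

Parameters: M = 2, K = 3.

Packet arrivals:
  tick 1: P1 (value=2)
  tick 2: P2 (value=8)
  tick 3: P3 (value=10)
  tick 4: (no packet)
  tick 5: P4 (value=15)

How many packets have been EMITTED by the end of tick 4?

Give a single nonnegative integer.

Answer: 0

Derivation:
Tick 1: [PARSE:P1(v=2,ok=F), VALIDATE:-, TRANSFORM:-, EMIT:-] out:-; in:P1
Tick 2: [PARSE:P2(v=8,ok=F), VALIDATE:P1(v=2,ok=F), TRANSFORM:-, EMIT:-] out:-; in:P2
Tick 3: [PARSE:P3(v=10,ok=F), VALIDATE:P2(v=8,ok=T), TRANSFORM:P1(v=0,ok=F), EMIT:-] out:-; in:P3
Tick 4: [PARSE:-, VALIDATE:P3(v=10,ok=F), TRANSFORM:P2(v=24,ok=T), EMIT:P1(v=0,ok=F)] out:-; in:-
Emitted by tick 4: []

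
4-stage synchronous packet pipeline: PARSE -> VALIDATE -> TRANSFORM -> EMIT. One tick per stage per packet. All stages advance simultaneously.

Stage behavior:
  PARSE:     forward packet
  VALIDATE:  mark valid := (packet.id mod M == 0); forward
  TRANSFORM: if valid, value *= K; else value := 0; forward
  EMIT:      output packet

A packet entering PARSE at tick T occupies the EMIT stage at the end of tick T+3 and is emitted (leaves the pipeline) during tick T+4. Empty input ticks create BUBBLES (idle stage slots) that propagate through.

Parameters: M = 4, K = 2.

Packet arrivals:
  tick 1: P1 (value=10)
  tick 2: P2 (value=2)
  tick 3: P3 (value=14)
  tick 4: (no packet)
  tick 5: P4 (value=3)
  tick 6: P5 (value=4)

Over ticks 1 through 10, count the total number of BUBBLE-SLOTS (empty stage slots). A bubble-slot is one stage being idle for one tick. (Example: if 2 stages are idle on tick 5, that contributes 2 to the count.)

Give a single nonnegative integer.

Tick 1: [PARSE:P1(v=10,ok=F), VALIDATE:-, TRANSFORM:-, EMIT:-] out:-; bubbles=3
Tick 2: [PARSE:P2(v=2,ok=F), VALIDATE:P1(v=10,ok=F), TRANSFORM:-, EMIT:-] out:-; bubbles=2
Tick 3: [PARSE:P3(v=14,ok=F), VALIDATE:P2(v=2,ok=F), TRANSFORM:P1(v=0,ok=F), EMIT:-] out:-; bubbles=1
Tick 4: [PARSE:-, VALIDATE:P3(v=14,ok=F), TRANSFORM:P2(v=0,ok=F), EMIT:P1(v=0,ok=F)] out:-; bubbles=1
Tick 5: [PARSE:P4(v=3,ok=F), VALIDATE:-, TRANSFORM:P3(v=0,ok=F), EMIT:P2(v=0,ok=F)] out:P1(v=0); bubbles=1
Tick 6: [PARSE:P5(v=4,ok=F), VALIDATE:P4(v=3,ok=T), TRANSFORM:-, EMIT:P3(v=0,ok=F)] out:P2(v=0); bubbles=1
Tick 7: [PARSE:-, VALIDATE:P5(v=4,ok=F), TRANSFORM:P4(v=6,ok=T), EMIT:-] out:P3(v=0); bubbles=2
Tick 8: [PARSE:-, VALIDATE:-, TRANSFORM:P5(v=0,ok=F), EMIT:P4(v=6,ok=T)] out:-; bubbles=2
Tick 9: [PARSE:-, VALIDATE:-, TRANSFORM:-, EMIT:P5(v=0,ok=F)] out:P4(v=6); bubbles=3
Tick 10: [PARSE:-, VALIDATE:-, TRANSFORM:-, EMIT:-] out:P5(v=0); bubbles=4
Total bubble-slots: 20

Answer: 20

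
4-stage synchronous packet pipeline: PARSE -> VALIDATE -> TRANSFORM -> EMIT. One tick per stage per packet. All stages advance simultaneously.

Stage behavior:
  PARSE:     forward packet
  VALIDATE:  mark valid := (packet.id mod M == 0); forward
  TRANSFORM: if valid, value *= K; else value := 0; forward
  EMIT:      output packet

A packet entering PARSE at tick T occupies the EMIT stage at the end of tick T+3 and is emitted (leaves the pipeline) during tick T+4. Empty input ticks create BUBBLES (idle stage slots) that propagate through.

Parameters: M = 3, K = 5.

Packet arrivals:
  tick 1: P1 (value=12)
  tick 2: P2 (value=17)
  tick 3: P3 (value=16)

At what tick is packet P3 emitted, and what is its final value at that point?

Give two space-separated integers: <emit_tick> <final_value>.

Tick 1: [PARSE:P1(v=12,ok=F), VALIDATE:-, TRANSFORM:-, EMIT:-] out:-; in:P1
Tick 2: [PARSE:P2(v=17,ok=F), VALIDATE:P1(v=12,ok=F), TRANSFORM:-, EMIT:-] out:-; in:P2
Tick 3: [PARSE:P3(v=16,ok=F), VALIDATE:P2(v=17,ok=F), TRANSFORM:P1(v=0,ok=F), EMIT:-] out:-; in:P3
Tick 4: [PARSE:-, VALIDATE:P3(v=16,ok=T), TRANSFORM:P2(v=0,ok=F), EMIT:P1(v=0,ok=F)] out:-; in:-
Tick 5: [PARSE:-, VALIDATE:-, TRANSFORM:P3(v=80,ok=T), EMIT:P2(v=0,ok=F)] out:P1(v=0); in:-
Tick 6: [PARSE:-, VALIDATE:-, TRANSFORM:-, EMIT:P3(v=80,ok=T)] out:P2(v=0); in:-
Tick 7: [PARSE:-, VALIDATE:-, TRANSFORM:-, EMIT:-] out:P3(v=80); in:-
P3: arrives tick 3, valid=True (id=3, id%3=0), emit tick 7, final value 80

Answer: 7 80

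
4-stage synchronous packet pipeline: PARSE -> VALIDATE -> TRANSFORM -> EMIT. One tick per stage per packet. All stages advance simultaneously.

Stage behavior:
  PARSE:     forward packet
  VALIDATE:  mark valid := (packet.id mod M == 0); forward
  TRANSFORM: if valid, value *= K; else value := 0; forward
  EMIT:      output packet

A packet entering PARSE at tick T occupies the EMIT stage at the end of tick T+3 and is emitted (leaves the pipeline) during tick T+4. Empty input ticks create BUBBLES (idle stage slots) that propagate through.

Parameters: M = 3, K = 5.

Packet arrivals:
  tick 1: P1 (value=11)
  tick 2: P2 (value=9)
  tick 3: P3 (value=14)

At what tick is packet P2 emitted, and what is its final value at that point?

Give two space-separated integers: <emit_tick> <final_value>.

Answer: 6 0

Derivation:
Tick 1: [PARSE:P1(v=11,ok=F), VALIDATE:-, TRANSFORM:-, EMIT:-] out:-; in:P1
Tick 2: [PARSE:P2(v=9,ok=F), VALIDATE:P1(v=11,ok=F), TRANSFORM:-, EMIT:-] out:-; in:P2
Tick 3: [PARSE:P3(v=14,ok=F), VALIDATE:P2(v=9,ok=F), TRANSFORM:P1(v=0,ok=F), EMIT:-] out:-; in:P3
Tick 4: [PARSE:-, VALIDATE:P3(v=14,ok=T), TRANSFORM:P2(v=0,ok=F), EMIT:P1(v=0,ok=F)] out:-; in:-
Tick 5: [PARSE:-, VALIDATE:-, TRANSFORM:P3(v=70,ok=T), EMIT:P2(v=0,ok=F)] out:P1(v=0); in:-
Tick 6: [PARSE:-, VALIDATE:-, TRANSFORM:-, EMIT:P3(v=70,ok=T)] out:P2(v=0); in:-
Tick 7: [PARSE:-, VALIDATE:-, TRANSFORM:-, EMIT:-] out:P3(v=70); in:-
P2: arrives tick 2, valid=False (id=2, id%3=2), emit tick 6, final value 0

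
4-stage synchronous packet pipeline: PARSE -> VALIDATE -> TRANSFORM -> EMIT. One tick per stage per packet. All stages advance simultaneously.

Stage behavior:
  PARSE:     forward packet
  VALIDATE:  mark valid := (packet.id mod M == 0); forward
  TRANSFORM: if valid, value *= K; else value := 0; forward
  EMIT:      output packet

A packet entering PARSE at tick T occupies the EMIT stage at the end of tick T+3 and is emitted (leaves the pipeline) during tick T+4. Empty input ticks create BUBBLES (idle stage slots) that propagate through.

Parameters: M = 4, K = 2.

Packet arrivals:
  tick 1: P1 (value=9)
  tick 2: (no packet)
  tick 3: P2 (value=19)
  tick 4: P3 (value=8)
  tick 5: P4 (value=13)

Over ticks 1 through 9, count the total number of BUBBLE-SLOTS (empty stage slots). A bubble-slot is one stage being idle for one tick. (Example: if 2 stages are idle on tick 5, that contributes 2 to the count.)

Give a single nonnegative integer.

Tick 1: [PARSE:P1(v=9,ok=F), VALIDATE:-, TRANSFORM:-, EMIT:-] out:-; bubbles=3
Tick 2: [PARSE:-, VALIDATE:P1(v=9,ok=F), TRANSFORM:-, EMIT:-] out:-; bubbles=3
Tick 3: [PARSE:P2(v=19,ok=F), VALIDATE:-, TRANSFORM:P1(v=0,ok=F), EMIT:-] out:-; bubbles=2
Tick 4: [PARSE:P3(v=8,ok=F), VALIDATE:P2(v=19,ok=F), TRANSFORM:-, EMIT:P1(v=0,ok=F)] out:-; bubbles=1
Tick 5: [PARSE:P4(v=13,ok=F), VALIDATE:P3(v=8,ok=F), TRANSFORM:P2(v=0,ok=F), EMIT:-] out:P1(v=0); bubbles=1
Tick 6: [PARSE:-, VALIDATE:P4(v=13,ok=T), TRANSFORM:P3(v=0,ok=F), EMIT:P2(v=0,ok=F)] out:-; bubbles=1
Tick 7: [PARSE:-, VALIDATE:-, TRANSFORM:P4(v=26,ok=T), EMIT:P3(v=0,ok=F)] out:P2(v=0); bubbles=2
Tick 8: [PARSE:-, VALIDATE:-, TRANSFORM:-, EMIT:P4(v=26,ok=T)] out:P3(v=0); bubbles=3
Tick 9: [PARSE:-, VALIDATE:-, TRANSFORM:-, EMIT:-] out:P4(v=26); bubbles=4
Total bubble-slots: 20

Answer: 20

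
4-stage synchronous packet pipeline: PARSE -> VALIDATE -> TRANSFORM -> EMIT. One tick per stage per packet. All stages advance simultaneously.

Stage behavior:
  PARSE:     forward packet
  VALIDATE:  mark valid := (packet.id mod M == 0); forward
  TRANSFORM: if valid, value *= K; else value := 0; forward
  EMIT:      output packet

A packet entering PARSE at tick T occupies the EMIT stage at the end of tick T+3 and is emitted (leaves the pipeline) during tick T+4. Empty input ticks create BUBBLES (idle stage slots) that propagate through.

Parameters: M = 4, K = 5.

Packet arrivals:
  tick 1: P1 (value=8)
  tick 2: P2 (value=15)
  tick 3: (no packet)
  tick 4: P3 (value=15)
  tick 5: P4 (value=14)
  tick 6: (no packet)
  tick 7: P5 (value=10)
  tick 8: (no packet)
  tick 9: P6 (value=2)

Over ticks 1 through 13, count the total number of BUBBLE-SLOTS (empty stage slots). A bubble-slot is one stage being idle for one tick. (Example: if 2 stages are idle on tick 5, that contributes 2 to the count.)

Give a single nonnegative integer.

Answer: 28

Derivation:
Tick 1: [PARSE:P1(v=8,ok=F), VALIDATE:-, TRANSFORM:-, EMIT:-] out:-; bubbles=3
Tick 2: [PARSE:P2(v=15,ok=F), VALIDATE:P1(v=8,ok=F), TRANSFORM:-, EMIT:-] out:-; bubbles=2
Tick 3: [PARSE:-, VALIDATE:P2(v=15,ok=F), TRANSFORM:P1(v=0,ok=F), EMIT:-] out:-; bubbles=2
Tick 4: [PARSE:P3(v=15,ok=F), VALIDATE:-, TRANSFORM:P2(v=0,ok=F), EMIT:P1(v=0,ok=F)] out:-; bubbles=1
Tick 5: [PARSE:P4(v=14,ok=F), VALIDATE:P3(v=15,ok=F), TRANSFORM:-, EMIT:P2(v=0,ok=F)] out:P1(v=0); bubbles=1
Tick 6: [PARSE:-, VALIDATE:P4(v=14,ok=T), TRANSFORM:P3(v=0,ok=F), EMIT:-] out:P2(v=0); bubbles=2
Tick 7: [PARSE:P5(v=10,ok=F), VALIDATE:-, TRANSFORM:P4(v=70,ok=T), EMIT:P3(v=0,ok=F)] out:-; bubbles=1
Tick 8: [PARSE:-, VALIDATE:P5(v=10,ok=F), TRANSFORM:-, EMIT:P4(v=70,ok=T)] out:P3(v=0); bubbles=2
Tick 9: [PARSE:P6(v=2,ok=F), VALIDATE:-, TRANSFORM:P5(v=0,ok=F), EMIT:-] out:P4(v=70); bubbles=2
Tick 10: [PARSE:-, VALIDATE:P6(v=2,ok=F), TRANSFORM:-, EMIT:P5(v=0,ok=F)] out:-; bubbles=2
Tick 11: [PARSE:-, VALIDATE:-, TRANSFORM:P6(v=0,ok=F), EMIT:-] out:P5(v=0); bubbles=3
Tick 12: [PARSE:-, VALIDATE:-, TRANSFORM:-, EMIT:P6(v=0,ok=F)] out:-; bubbles=3
Tick 13: [PARSE:-, VALIDATE:-, TRANSFORM:-, EMIT:-] out:P6(v=0); bubbles=4
Total bubble-slots: 28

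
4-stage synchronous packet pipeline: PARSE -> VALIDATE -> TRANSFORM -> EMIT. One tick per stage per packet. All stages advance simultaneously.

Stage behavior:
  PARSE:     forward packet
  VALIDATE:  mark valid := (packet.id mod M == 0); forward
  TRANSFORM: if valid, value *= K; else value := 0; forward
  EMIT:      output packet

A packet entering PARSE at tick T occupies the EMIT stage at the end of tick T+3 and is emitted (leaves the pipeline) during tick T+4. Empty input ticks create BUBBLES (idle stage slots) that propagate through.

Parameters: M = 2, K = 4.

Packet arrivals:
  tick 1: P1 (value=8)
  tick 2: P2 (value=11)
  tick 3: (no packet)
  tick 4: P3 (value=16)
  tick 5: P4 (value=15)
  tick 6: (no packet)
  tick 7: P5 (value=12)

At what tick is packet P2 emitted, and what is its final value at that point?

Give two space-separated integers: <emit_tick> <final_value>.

Answer: 6 44

Derivation:
Tick 1: [PARSE:P1(v=8,ok=F), VALIDATE:-, TRANSFORM:-, EMIT:-] out:-; in:P1
Tick 2: [PARSE:P2(v=11,ok=F), VALIDATE:P1(v=8,ok=F), TRANSFORM:-, EMIT:-] out:-; in:P2
Tick 3: [PARSE:-, VALIDATE:P2(v=11,ok=T), TRANSFORM:P1(v=0,ok=F), EMIT:-] out:-; in:-
Tick 4: [PARSE:P3(v=16,ok=F), VALIDATE:-, TRANSFORM:P2(v=44,ok=T), EMIT:P1(v=0,ok=F)] out:-; in:P3
Tick 5: [PARSE:P4(v=15,ok=F), VALIDATE:P3(v=16,ok=F), TRANSFORM:-, EMIT:P2(v=44,ok=T)] out:P1(v=0); in:P4
Tick 6: [PARSE:-, VALIDATE:P4(v=15,ok=T), TRANSFORM:P3(v=0,ok=F), EMIT:-] out:P2(v=44); in:-
Tick 7: [PARSE:P5(v=12,ok=F), VALIDATE:-, TRANSFORM:P4(v=60,ok=T), EMIT:P3(v=0,ok=F)] out:-; in:P5
Tick 8: [PARSE:-, VALIDATE:P5(v=12,ok=F), TRANSFORM:-, EMIT:P4(v=60,ok=T)] out:P3(v=0); in:-
Tick 9: [PARSE:-, VALIDATE:-, TRANSFORM:P5(v=0,ok=F), EMIT:-] out:P4(v=60); in:-
Tick 10: [PARSE:-, VALIDATE:-, TRANSFORM:-, EMIT:P5(v=0,ok=F)] out:-; in:-
Tick 11: [PARSE:-, VALIDATE:-, TRANSFORM:-, EMIT:-] out:P5(v=0); in:-
P2: arrives tick 2, valid=True (id=2, id%2=0), emit tick 6, final value 44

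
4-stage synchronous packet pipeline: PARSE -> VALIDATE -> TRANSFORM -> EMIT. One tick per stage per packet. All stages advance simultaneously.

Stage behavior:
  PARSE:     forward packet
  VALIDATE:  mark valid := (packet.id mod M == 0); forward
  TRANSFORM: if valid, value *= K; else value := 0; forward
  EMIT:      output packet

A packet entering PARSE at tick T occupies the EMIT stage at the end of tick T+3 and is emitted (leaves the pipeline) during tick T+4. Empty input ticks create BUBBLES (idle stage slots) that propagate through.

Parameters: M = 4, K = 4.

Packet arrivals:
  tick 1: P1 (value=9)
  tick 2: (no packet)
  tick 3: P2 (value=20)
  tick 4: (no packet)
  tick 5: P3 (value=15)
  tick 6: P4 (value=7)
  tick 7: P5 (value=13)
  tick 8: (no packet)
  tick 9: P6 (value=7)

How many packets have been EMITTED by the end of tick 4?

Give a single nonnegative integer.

Answer: 0

Derivation:
Tick 1: [PARSE:P1(v=9,ok=F), VALIDATE:-, TRANSFORM:-, EMIT:-] out:-; in:P1
Tick 2: [PARSE:-, VALIDATE:P1(v=9,ok=F), TRANSFORM:-, EMIT:-] out:-; in:-
Tick 3: [PARSE:P2(v=20,ok=F), VALIDATE:-, TRANSFORM:P1(v=0,ok=F), EMIT:-] out:-; in:P2
Tick 4: [PARSE:-, VALIDATE:P2(v=20,ok=F), TRANSFORM:-, EMIT:P1(v=0,ok=F)] out:-; in:-
Emitted by tick 4: []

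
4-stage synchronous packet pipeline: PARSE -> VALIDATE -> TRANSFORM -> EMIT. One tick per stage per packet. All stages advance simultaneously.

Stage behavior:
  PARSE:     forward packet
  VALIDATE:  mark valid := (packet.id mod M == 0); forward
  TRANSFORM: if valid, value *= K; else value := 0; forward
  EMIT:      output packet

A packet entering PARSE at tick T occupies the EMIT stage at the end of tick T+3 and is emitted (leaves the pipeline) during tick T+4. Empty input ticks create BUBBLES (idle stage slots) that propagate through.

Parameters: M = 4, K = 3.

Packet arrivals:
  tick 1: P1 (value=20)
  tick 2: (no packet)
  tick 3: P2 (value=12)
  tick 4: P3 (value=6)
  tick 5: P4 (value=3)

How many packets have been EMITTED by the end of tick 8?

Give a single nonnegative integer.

Answer: 3

Derivation:
Tick 1: [PARSE:P1(v=20,ok=F), VALIDATE:-, TRANSFORM:-, EMIT:-] out:-; in:P1
Tick 2: [PARSE:-, VALIDATE:P1(v=20,ok=F), TRANSFORM:-, EMIT:-] out:-; in:-
Tick 3: [PARSE:P2(v=12,ok=F), VALIDATE:-, TRANSFORM:P1(v=0,ok=F), EMIT:-] out:-; in:P2
Tick 4: [PARSE:P3(v=6,ok=F), VALIDATE:P2(v=12,ok=F), TRANSFORM:-, EMIT:P1(v=0,ok=F)] out:-; in:P3
Tick 5: [PARSE:P4(v=3,ok=F), VALIDATE:P3(v=6,ok=F), TRANSFORM:P2(v=0,ok=F), EMIT:-] out:P1(v=0); in:P4
Tick 6: [PARSE:-, VALIDATE:P4(v=3,ok=T), TRANSFORM:P3(v=0,ok=F), EMIT:P2(v=0,ok=F)] out:-; in:-
Tick 7: [PARSE:-, VALIDATE:-, TRANSFORM:P4(v=9,ok=T), EMIT:P3(v=0,ok=F)] out:P2(v=0); in:-
Tick 8: [PARSE:-, VALIDATE:-, TRANSFORM:-, EMIT:P4(v=9,ok=T)] out:P3(v=0); in:-
Emitted by tick 8: ['P1', 'P2', 'P3']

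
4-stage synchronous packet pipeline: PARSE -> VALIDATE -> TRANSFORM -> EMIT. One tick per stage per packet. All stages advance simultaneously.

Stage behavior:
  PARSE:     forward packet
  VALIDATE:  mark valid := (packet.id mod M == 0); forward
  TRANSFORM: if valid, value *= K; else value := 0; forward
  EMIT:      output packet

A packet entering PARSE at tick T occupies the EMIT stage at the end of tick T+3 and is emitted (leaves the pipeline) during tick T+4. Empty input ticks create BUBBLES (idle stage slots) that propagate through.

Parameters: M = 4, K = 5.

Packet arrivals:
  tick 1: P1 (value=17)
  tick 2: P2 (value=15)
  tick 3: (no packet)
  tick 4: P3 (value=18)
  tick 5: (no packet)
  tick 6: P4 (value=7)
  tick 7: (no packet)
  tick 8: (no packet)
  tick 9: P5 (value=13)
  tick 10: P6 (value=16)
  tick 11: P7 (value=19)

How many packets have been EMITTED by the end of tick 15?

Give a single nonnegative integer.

Tick 1: [PARSE:P1(v=17,ok=F), VALIDATE:-, TRANSFORM:-, EMIT:-] out:-; in:P1
Tick 2: [PARSE:P2(v=15,ok=F), VALIDATE:P1(v=17,ok=F), TRANSFORM:-, EMIT:-] out:-; in:P2
Tick 3: [PARSE:-, VALIDATE:P2(v=15,ok=F), TRANSFORM:P1(v=0,ok=F), EMIT:-] out:-; in:-
Tick 4: [PARSE:P3(v=18,ok=F), VALIDATE:-, TRANSFORM:P2(v=0,ok=F), EMIT:P1(v=0,ok=F)] out:-; in:P3
Tick 5: [PARSE:-, VALIDATE:P3(v=18,ok=F), TRANSFORM:-, EMIT:P2(v=0,ok=F)] out:P1(v=0); in:-
Tick 6: [PARSE:P4(v=7,ok=F), VALIDATE:-, TRANSFORM:P3(v=0,ok=F), EMIT:-] out:P2(v=0); in:P4
Tick 7: [PARSE:-, VALIDATE:P4(v=7,ok=T), TRANSFORM:-, EMIT:P3(v=0,ok=F)] out:-; in:-
Tick 8: [PARSE:-, VALIDATE:-, TRANSFORM:P4(v=35,ok=T), EMIT:-] out:P3(v=0); in:-
Tick 9: [PARSE:P5(v=13,ok=F), VALIDATE:-, TRANSFORM:-, EMIT:P4(v=35,ok=T)] out:-; in:P5
Tick 10: [PARSE:P6(v=16,ok=F), VALIDATE:P5(v=13,ok=F), TRANSFORM:-, EMIT:-] out:P4(v=35); in:P6
Tick 11: [PARSE:P7(v=19,ok=F), VALIDATE:P6(v=16,ok=F), TRANSFORM:P5(v=0,ok=F), EMIT:-] out:-; in:P7
Tick 12: [PARSE:-, VALIDATE:P7(v=19,ok=F), TRANSFORM:P6(v=0,ok=F), EMIT:P5(v=0,ok=F)] out:-; in:-
Tick 13: [PARSE:-, VALIDATE:-, TRANSFORM:P7(v=0,ok=F), EMIT:P6(v=0,ok=F)] out:P5(v=0); in:-
Tick 14: [PARSE:-, VALIDATE:-, TRANSFORM:-, EMIT:P7(v=0,ok=F)] out:P6(v=0); in:-
Tick 15: [PARSE:-, VALIDATE:-, TRANSFORM:-, EMIT:-] out:P7(v=0); in:-
Emitted by tick 15: ['P1', 'P2', 'P3', 'P4', 'P5', 'P6', 'P7']

Answer: 7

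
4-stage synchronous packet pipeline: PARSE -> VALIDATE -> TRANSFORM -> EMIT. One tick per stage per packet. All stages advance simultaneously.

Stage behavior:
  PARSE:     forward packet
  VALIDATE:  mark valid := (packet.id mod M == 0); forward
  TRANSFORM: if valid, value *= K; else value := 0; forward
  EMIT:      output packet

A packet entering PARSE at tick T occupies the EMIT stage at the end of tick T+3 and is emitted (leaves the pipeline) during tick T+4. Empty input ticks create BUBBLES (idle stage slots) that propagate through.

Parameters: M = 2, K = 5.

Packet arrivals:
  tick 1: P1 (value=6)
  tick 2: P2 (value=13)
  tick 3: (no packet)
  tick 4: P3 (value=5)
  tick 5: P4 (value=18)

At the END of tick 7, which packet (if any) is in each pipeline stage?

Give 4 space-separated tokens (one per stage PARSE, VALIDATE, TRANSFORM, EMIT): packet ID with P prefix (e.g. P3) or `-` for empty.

Answer: - - P4 P3

Derivation:
Tick 1: [PARSE:P1(v=6,ok=F), VALIDATE:-, TRANSFORM:-, EMIT:-] out:-; in:P1
Tick 2: [PARSE:P2(v=13,ok=F), VALIDATE:P1(v=6,ok=F), TRANSFORM:-, EMIT:-] out:-; in:P2
Tick 3: [PARSE:-, VALIDATE:P2(v=13,ok=T), TRANSFORM:P1(v=0,ok=F), EMIT:-] out:-; in:-
Tick 4: [PARSE:P3(v=5,ok=F), VALIDATE:-, TRANSFORM:P2(v=65,ok=T), EMIT:P1(v=0,ok=F)] out:-; in:P3
Tick 5: [PARSE:P4(v=18,ok=F), VALIDATE:P3(v=5,ok=F), TRANSFORM:-, EMIT:P2(v=65,ok=T)] out:P1(v=0); in:P4
Tick 6: [PARSE:-, VALIDATE:P4(v=18,ok=T), TRANSFORM:P3(v=0,ok=F), EMIT:-] out:P2(v=65); in:-
Tick 7: [PARSE:-, VALIDATE:-, TRANSFORM:P4(v=90,ok=T), EMIT:P3(v=0,ok=F)] out:-; in:-
At end of tick 7: ['-', '-', 'P4', 'P3']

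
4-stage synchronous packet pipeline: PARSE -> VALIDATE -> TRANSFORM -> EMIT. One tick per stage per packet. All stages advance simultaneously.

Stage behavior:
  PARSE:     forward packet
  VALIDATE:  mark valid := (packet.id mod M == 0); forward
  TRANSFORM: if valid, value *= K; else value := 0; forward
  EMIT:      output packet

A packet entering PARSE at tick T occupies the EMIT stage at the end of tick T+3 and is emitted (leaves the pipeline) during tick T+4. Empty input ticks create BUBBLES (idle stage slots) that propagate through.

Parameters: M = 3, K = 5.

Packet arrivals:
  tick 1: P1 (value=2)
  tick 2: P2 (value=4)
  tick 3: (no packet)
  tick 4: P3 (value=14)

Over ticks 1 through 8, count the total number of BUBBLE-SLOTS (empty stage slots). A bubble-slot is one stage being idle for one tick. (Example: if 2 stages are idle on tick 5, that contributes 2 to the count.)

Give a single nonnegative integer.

Tick 1: [PARSE:P1(v=2,ok=F), VALIDATE:-, TRANSFORM:-, EMIT:-] out:-; bubbles=3
Tick 2: [PARSE:P2(v=4,ok=F), VALIDATE:P1(v=2,ok=F), TRANSFORM:-, EMIT:-] out:-; bubbles=2
Tick 3: [PARSE:-, VALIDATE:P2(v=4,ok=F), TRANSFORM:P1(v=0,ok=F), EMIT:-] out:-; bubbles=2
Tick 4: [PARSE:P3(v=14,ok=F), VALIDATE:-, TRANSFORM:P2(v=0,ok=F), EMIT:P1(v=0,ok=F)] out:-; bubbles=1
Tick 5: [PARSE:-, VALIDATE:P3(v=14,ok=T), TRANSFORM:-, EMIT:P2(v=0,ok=F)] out:P1(v=0); bubbles=2
Tick 6: [PARSE:-, VALIDATE:-, TRANSFORM:P3(v=70,ok=T), EMIT:-] out:P2(v=0); bubbles=3
Tick 7: [PARSE:-, VALIDATE:-, TRANSFORM:-, EMIT:P3(v=70,ok=T)] out:-; bubbles=3
Tick 8: [PARSE:-, VALIDATE:-, TRANSFORM:-, EMIT:-] out:P3(v=70); bubbles=4
Total bubble-slots: 20

Answer: 20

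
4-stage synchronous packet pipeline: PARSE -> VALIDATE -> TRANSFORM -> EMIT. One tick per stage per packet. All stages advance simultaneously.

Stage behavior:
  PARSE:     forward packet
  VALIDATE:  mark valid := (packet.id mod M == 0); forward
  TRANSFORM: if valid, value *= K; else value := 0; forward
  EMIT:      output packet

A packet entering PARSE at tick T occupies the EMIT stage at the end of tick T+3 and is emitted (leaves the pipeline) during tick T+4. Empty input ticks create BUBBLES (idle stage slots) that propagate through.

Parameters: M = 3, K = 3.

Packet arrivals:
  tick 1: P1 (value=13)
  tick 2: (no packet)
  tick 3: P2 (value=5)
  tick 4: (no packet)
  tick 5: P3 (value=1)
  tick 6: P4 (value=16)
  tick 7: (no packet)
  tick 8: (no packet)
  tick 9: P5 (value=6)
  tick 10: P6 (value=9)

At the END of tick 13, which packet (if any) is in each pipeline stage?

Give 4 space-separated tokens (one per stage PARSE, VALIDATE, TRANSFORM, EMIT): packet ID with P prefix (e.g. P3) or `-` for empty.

Tick 1: [PARSE:P1(v=13,ok=F), VALIDATE:-, TRANSFORM:-, EMIT:-] out:-; in:P1
Tick 2: [PARSE:-, VALIDATE:P1(v=13,ok=F), TRANSFORM:-, EMIT:-] out:-; in:-
Tick 3: [PARSE:P2(v=5,ok=F), VALIDATE:-, TRANSFORM:P1(v=0,ok=F), EMIT:-] out:-; in:P2
Tick 4: [PARSE:-, VALIDATE:P2(v=5,ok=F), TRANSFORM:-, EMIT:P1(v=0,ok=F)] out:-; in:-
Tick 5: [PARSE:P3(v=1,ok=F), VALIDATE:-, TRANSFORM:P2(v=0,ok=F), EMIT:-] out:P1(v=0); in:P3
Tick 6: [PARSE:P4(v=16,ok=F), VALIDATE:P3(v=1,ok=T), TRANSFORM:-, EMIT:P2(v=0,ok=F)] out:-; in:P4
Tick 7: [PARSE:-, VALIDATE:P4(v=16,ok=F), TRANSFORM:P3(v=3,ok=T), EMIT:-] out:P2(v=0); in:-
Tick 8: [PARSE:-, VALIDATE:-, TRANSFORM:P4(v=0,ok=F), EMIT:P3(v=3,ok=T)] out:-; in:-
Tick 9: [PARSE:P5(v=6,ok=F), VALIDATE:-, TRANSFORM:-, EMIT:P4(v=0,ok=F)] out:P3(v=3); in:P5
Tick 10: [PARSE:P6(v=9,ok=F), VALIDATE:P5(v=6,ok=F), TRANSFORM:-, EMIT:-] out:P4(v=0); in:P6
Tick 11: [PARSE:-, VALIDATE:P6(v=9,ok=T), TRANSFORM:P5(v=0,ok=F), EMIT:-] out:-; in:-
Tick 12: [PARSE:-, VALIDATE:-, TRANSFORM:P6(v=27,ok=T), EMIT:P5(v=0,ok=F)] out:-; in:-
Tick 13: [PARSE:-, VALIDATE:-, TRANSFORM:-, EMIT:P6(v=27,ok=T)] out:P5(v=0); in:-
At end of tick 13: ['-', '-', '-', 'P6']

Answer: - - - P6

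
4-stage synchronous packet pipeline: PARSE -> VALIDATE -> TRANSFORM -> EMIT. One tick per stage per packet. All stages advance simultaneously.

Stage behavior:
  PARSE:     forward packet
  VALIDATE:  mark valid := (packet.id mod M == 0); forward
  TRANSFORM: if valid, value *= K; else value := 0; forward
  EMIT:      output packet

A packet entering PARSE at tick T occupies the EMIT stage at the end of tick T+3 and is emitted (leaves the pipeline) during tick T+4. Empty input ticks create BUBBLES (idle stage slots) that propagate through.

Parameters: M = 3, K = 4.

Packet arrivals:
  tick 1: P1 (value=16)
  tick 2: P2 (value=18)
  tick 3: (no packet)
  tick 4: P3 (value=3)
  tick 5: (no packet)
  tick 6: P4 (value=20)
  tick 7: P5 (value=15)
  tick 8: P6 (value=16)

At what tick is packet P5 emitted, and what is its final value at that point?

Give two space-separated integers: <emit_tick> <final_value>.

Answer: 11 0

Derivation:
Tick 1: [PARSE:P1(v=16,ok=F), VALIDATE:-, TRANSFORM:-, EMIT:-] out:-; in:P1
Tick 2: [PARSE:P2(v=18,ok=F), VALIDATE:P1(v=16,ok=F), TRANSFORM:-, EMIT:-] out:-; in:P2
Tick 3: [PARSE:-, VALIDATE:P2(v=18,ok=F), TRANSFORM:P1(v=0,ok=F), EMIT:-] out:-; in:-
Tick 4: [PARSE:P3(v=3,ok=F), VALIDATE:-, TRANSFORM:P2(v=0,ok=F), EMIT:P1(v=0,ok=F)] out:-; in:P3
Tick 5: [PARSE:-, VALIDATE:P3(v=3,ok=T), TRANSFORM:-, EMIT:P2(v=0,ok=F)] out:P1(v=0); in:-
Tick 6: [PARSE:P4(v=20,ok=F), VALIDATE:-, TRANSFORM:P3(v=12,ok=T), EMIT:-] out:P2(v=0); in:P4
Tick 7: [PARSE:P5(v=15,ok=F), VALIDATE:P4(v=20,ok=F), TRANSFORM:-, EMIT:P3(v=12,ok=T)] out:-; in:P5
Tick 8: [PARSE:P6(v=16,ok=F), VALIDATE:P5(v=15,ok=F), TRANSFORM:P4(v=0,ok=F), EMIT:-] out:P3(v=12); in:P6
Tick 9: [PARSE:-, VALIDATE:P6(v=16,ok=T), TRANSFORM:P5(v=0,ok=F), EMIT:P4(v=0,ok=F)] out:-; in:-
Tick 10: [PARSE:-, VALIDATE:-, TRANSFORM:P6(v=64,ok=T), EMIT:P5(v=0,ok=F)] out:P4(v=0); in:-
Tick 11: [PARSE:-, VALIDATE:-, TRANSFORM:-, EMIT:P6(v=64,ok=T)] out:P5(v=0); in:-
Tick 12: [PARSE:-, VALIDATE:-, TRANSFORM:-, EMIT:-] out:P6(v=64); in:-
P5: arrives tick 7, valid=False (id=5, id%3=2), emit tick 11, final value 0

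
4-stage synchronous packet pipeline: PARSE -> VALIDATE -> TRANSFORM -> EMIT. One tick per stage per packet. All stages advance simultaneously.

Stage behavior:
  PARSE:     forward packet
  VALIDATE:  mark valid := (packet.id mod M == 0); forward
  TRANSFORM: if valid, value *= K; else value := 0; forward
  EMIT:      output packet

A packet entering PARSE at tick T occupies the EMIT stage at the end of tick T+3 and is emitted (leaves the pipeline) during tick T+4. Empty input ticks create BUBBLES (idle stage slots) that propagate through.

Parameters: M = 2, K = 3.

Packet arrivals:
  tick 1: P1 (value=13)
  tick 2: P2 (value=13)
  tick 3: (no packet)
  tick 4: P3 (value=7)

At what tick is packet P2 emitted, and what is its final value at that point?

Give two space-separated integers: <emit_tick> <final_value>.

Tick 1: [PARSE:P1(v=13,ok=F), VALIDATE:-, TRANSFORM:-, EMIT:-] out:-; in:P1
Tick 2: [PARSE:P2(v=13,ok=F), VALIDATE:P1(v=13,ok=F), TRANSFORM:-, EMIT:-] out:-; in:P2
Tick 3: [PARSE:-, VALIDATE:P2(v=13,ok=T), TRANSFORM:P1(v=0,ok=F), EMIT:-] out:-; in:-
Tick 4: [PARSE:P3(v=7,ok=F), VALIDATE:-, TRANSFORM:P2(v=39,ok=T), EMIT:P1(v=0,ok=F)] out:-; in:P3
Tick 5: [PARSE:-, VALIDATE:P3(v=7,ok=F), TRANSFORM:-, EMIT:P2(v=39,ok=T)] out:P1(v=0); in:-
Tick 6: [PARSE:-, VALIDATE:-, TRANSFORM:P3(v=0,ok=F), EMIT:-] out:P2(v=39); in:-
Tick 7: [PARSE:-, VALIDATE:-, TRANSFORM:-, EMIT:P3(v=0,ok=F)] out:-; in:-
Tick 8: [PARSE:-, VALIDATE:-, TRANSFORM:-, EMIT:-] out:P3(v=0); in:-
P2: arrives tick 2, valid=True (id=2, id%2=0), emit tick 6, final value 39

Answer: 6 39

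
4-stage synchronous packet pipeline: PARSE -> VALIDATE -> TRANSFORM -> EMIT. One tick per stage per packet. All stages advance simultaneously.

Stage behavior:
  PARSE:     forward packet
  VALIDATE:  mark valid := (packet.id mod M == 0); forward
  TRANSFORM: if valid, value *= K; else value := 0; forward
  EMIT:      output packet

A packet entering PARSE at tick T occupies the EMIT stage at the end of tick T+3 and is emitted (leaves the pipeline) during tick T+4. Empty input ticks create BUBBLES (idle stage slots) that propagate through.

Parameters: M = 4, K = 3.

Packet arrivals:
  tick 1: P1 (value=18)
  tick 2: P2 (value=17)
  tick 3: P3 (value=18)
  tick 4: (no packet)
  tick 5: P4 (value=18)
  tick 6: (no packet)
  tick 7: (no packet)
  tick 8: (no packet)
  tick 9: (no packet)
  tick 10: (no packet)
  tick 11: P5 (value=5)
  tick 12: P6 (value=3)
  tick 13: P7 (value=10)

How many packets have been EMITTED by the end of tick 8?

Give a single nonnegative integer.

Answer: 3

Derivation:
Tick 1: [PARSE:P1(v=18,ok=F), VALIDATE:-, TRANSFORM:-, EMIT:-] out:-; in:P1
Tick 2: [PARSE:P2(v=17,ok=F), VALIDATE:P1(v=18,ok=F), TRANSFORM:-, EMIT:-] out:-; in:P2
Tick 3: [PARSE:P3(v=18,ok=F), VALIDATE:P2(v=17,ok=F), TRANSFORM:P1(v=0,ok=F), EMIT:-] out:-; in:P3
Tick 4: [PARSE:-, VALIDATE:P3(v=18,ok=F), TRANSFORM:P2(v=0,ok=F), EMIT:P1(v=0,ok=F)] out:-; in:-
Tick 5: [PARSE:P4(v=18,ok=F), VALIDATE:-, TRANSFORM:P3(v=0,ok=F), EMIT:P2(v=0,ok=F)] out:P1(v=0); in:P4
Tick 6: [PARSE:-, VALIDATE:P4(v=18,ok=T), TRANSFORM:-, EMIT:P3(v=0,ok=F)] out:P2(v=0); in:-
Tick 7: [PARSE:-, VALIDATE:-, TRANSFORM:P4(v=54,ok=T), EMIT:-] out:P3(v=0); in:-
Tick 8: [PARSE:-, VALIDATE:-, TRANSFORM:-, EMIT:P4(v=54,ok=T)] out:-; in:-
Emitted by tick 8: ['P1', 'P2', 'P3']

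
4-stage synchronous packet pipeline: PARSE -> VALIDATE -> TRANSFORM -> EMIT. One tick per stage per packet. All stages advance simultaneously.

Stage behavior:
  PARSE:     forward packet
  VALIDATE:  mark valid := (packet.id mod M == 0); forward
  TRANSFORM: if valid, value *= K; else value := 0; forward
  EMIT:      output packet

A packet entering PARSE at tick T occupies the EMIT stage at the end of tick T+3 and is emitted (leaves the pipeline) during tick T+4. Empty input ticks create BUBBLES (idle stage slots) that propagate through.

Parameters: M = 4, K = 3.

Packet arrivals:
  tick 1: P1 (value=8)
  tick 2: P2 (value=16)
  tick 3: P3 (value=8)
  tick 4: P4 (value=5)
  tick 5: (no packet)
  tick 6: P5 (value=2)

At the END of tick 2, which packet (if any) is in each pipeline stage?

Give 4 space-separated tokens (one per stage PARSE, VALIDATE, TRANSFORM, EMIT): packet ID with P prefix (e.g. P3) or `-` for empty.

Answer: P2 P1 - -

Derivation:
Tick 1: [PARSE:P1(v=8,ok=F), VALIDATE:-, TRANSFORM:-, EMIT:-] out:-; in:P1
Tick 2: [PARSE:P2(v=16,ok=F), VALIDATE:P1(v=8,ok=F), TRANSFORM:-, EMIT:-] out:-; in:P2
At end of tick 2: ['P2', 'P1', '-', '-']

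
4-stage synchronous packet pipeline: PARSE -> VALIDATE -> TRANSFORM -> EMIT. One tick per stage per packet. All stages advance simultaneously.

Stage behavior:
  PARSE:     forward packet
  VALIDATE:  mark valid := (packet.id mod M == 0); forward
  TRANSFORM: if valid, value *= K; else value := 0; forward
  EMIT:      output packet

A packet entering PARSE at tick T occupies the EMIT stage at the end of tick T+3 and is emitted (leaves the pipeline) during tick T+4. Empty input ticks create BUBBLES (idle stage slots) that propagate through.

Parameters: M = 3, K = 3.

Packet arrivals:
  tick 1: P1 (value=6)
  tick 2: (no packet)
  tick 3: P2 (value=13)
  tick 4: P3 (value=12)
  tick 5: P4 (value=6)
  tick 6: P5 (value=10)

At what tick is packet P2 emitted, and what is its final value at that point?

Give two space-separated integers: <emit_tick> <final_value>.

Answer: 7 0

Derivation:
Tick 1: [PARSE:P1(v=6,ok=F), VALIDATE:-, TRANSFORM:-, EMIT:-] out:-; in:P1
Tick 2: [PARSE:-, VALIDATE:P1(v=6,ok=F), TRANSFORM:-, EMIT:-] out:-; in:-
Tick 3: [PARSE:P2(v=13,ok=F), VALIDATE:-, TRANSFORM:P1(v=0,ok=F), EMIT:-] out:-; in:P2
Tick 4: [PARSE:P3(v=12,ok=F), VALIDATE:P2(v=13,ok=F), TRANSFORM:-, EMIT:P1(v=0,ok=F)] out:-; in:P3
Tick 5: [PARSE:P4(v=6,ok=F), VALIDATE:P3(v=12,ok=T), TRANSFORM:P2(v=0,ok=F), EMIT:-] out:P1(v=0); in:P4
Tick 6: [PARSE:P5(v=10,ok=F), VALIDATE:P4(v=6,ok=F), TRANSFORM:P3(v=36,ok=T), EMIT:P2(v=0,ok=F)] out:-; in:P5
Tick 7: [PARSE:-, VALIDATE:P5(v=10,ok=F), TRANSFORM:P4(v=0,ok=F), EMIT:P3(v=36,ok=T)] out:P2(v=0); in:-
Tick 8: [PARSE:-, VALIDATE:-, TRANSFORM:P5(v=0,ok=F), EMIT:P4(v=0,ok=F)] out:P3(v=36); in:-
Tick 9: [PARSE:-, VALIDATE:-, TRANSFORM:-, EMIT:P5(v=0,ok=F)] out:P4(v=0); in:-
Tick 10: [PARSE:-, VALIDATE:-, TRANSFORM:-, EMIT:-] out:P5(v=0); in:-
P2: arrives tick 3, valid=False (id=2, id%3=2), emit tick 7, final value 0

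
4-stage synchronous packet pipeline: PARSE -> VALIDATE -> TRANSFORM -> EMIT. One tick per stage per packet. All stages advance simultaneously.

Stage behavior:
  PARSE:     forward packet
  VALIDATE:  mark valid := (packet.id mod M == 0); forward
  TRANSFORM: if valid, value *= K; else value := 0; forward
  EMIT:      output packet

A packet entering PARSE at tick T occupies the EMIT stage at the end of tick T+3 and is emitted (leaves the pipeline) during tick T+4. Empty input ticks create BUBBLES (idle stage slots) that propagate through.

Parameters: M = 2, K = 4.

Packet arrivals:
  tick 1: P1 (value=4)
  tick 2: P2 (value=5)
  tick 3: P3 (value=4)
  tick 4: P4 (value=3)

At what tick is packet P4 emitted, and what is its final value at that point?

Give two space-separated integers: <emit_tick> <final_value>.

Tick 1: [PARSE:P1(v=4,ok=F), VALIDATE:-, TRANSFORM:-, EMIT:-] out:-; in:P1
Tick 2: [PARSE:P2(v=5,ok=F), VALIDATE:P1(v=4,ok=F), TRANSFORM:-, EMIT:-] out:-; in:P2
Tick 3: [PARSE:P3(v=4,ok=F), VALIDATE:P2(v=5,ok=T), TRANSFORM:P1(v=0,ok=F), EMIT:-] out:-; in:P3
Tick 4: [PARSE:P4(v=3,ok=F), VALIDATE:P3(v=4,ok=F), TRANSFORM:P2(v=20,ok=T), EMIT:P1(v=0,ok=F)] out:-; in:P4
Tick 5: [PARSE:-, VALIDATE:P4(v=3,ok=T), TRANSFORM:P3(v=0,ok=F), EMIT:P2(v=20,ok=T)] out:P1(v=0); in:-
Tick 6: [PARSE:-, VALIDATE:-, TRANSFORM:P4(v=12,ok=T), EMIT:P3(v=0,ok=F)] out:P2(v=20); in:-
Tick 7: [PARSE:-, VALIDATE:-, TRANSFORM:-, EMIT:P4(v=12,ok=T)] out:P3(v=0); in:-
Tick 8: [PARSE:-, VALIDATE:-, TRANSFORM:-, EMIT:-] out:P4(v=12); in:-
P4: arrives tick 4, valid=True (id=4, id%2=0), emit tick 8, final value 12

Answer: 8 12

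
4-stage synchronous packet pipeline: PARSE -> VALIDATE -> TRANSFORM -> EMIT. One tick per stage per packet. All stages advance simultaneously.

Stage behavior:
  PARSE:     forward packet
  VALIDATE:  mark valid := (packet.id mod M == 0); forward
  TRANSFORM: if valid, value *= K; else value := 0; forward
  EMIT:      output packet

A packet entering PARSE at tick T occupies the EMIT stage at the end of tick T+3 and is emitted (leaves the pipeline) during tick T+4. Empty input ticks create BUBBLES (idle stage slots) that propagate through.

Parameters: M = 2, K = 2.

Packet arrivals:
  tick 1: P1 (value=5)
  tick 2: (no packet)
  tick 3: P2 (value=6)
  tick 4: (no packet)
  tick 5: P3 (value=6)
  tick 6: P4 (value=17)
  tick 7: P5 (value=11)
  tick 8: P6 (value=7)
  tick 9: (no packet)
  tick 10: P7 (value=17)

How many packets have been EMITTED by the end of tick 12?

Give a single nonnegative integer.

Answer: 6

Derivation:
Tick 1: [PARSE:P1(v=5,ok=F), VALIDATE:-, TRANSFORM:-, EMIT:-] out:-; in:P1
Tick 2: [PARSE:-, VALIDATE:P1(v=5,ok=F), TRANSFORM:-, EMIT:-] out:-; in:-
Tick 3: [PARSE:P2(v=6,ok=F), VALIDATE:-, TRANSFORM:P1(v=0,ok=F), EMIT:-] out:-; in:P2
Tick 4: [PARSE:-, VALIDATE:P2(v=6,ok=T), TRANSFORM:-, EMIT:P1(v=0,ok=F)] out:-; in:-
Tick 5: [PARSE:P3(v=6,ok=F), VALIDATE:-, TRANSFORM:P2(v=12,ok=T), EMIT:-] out:P1(v=0); in:P3
Tick 6: [PARSE:P4(v=17,ok=F), VALIDATE:P3(v=6,ok=F), TRANSFORM:-, EMIT:P2(v=12,ok=T)] out:-; in:P4
Tick 7: [PARSE:P5(v=11,ok=F), VALIDATE:P4(v=17,ok=T), TRANSFORM:P3(v=0,ok=F), EMIT:-] out:P2(v=12); in:P5
Tick 8: [PARSE:P6(v=7,ok=F), VALIDATE:P5(v=11,ok=F), TRANSFORM:P4(v=34,ok=T), EMIT:P3(v=0,ok=F)] out:-; in:P6
Tick 9: [PARSE:-, VALIDATE:P6(v=7,ok=T), TRANSFORM:P5(v=0,ok=F), EMIT:P4(v=34,ok=T)] out:P3(v=0); in:-
Tick 10: [PARSE:P7(v=17,ok=F), VALIDATE:-, TRANSFORM:P6(v=14,ok=T), EMIT:P5(v=0,ok=F)] out:P4(v=34); in:P7
Tick 11: [PARSE:-, VALIDATE:P7(v=17,ok=F), TRANSFORM:-, EMIT:P6(v=14,ok=T)] out:P5(v=0); in:-
Tick 12: [PARSE:-, VALIDATE:-, TRANSFORM:P7(v=0,ok=F), EMIT:-] out:P6(v=14); in:-
Emitted by tick 12: ['P1', 'P2', 'P3', 'P4', 'P5', 'P6']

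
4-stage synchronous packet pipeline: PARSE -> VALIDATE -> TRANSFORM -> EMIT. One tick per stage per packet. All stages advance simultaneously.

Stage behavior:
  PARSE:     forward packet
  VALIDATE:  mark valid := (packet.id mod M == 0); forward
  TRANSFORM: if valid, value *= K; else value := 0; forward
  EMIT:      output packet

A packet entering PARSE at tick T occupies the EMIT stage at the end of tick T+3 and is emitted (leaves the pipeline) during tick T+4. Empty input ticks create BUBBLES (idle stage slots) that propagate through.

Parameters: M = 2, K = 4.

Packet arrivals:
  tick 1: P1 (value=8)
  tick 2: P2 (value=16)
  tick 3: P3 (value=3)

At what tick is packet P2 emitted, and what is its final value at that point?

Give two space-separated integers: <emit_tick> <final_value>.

Answer: 6 64

Derivation:
Tick 1: [PARSE:P1(v=8,ok=F), VALIDATE:-, TRANSFORM:-, EMIT:-] out:-; in:P1
Tick 2: [PARSE:P2(v=16,ok=F), VALIDATE:P1(v=8,ok=F), TRANSFORM:-, EMIT:-] out:-; in:P2
Tick 3: [PARSE:P3(v=3,ok=F), VALIDATE:P2(v=16,ok=T), TRANSFORM:P1(v=0,ok=F), EMIT:-] out:-; in:P3
Tick 4: [PARSE:-, VALIDATE:P3(v=3,ok=F), TRANSFORM:P2(v=64,ok=T), EMIT:P1(v=0,ok=F)] out:-; in:-
Tick 5: [PARSE:-, VALIDATE:-, TRANSFORM:P3(v=0,ok=F), EMIT:P2(v=64,ok=T)] out:P1(v=0); in:-
Tick 6: [PARSE:-, VALIDATE:-, TRANSFORM:-, EMIT:P3(v=0,ok=F)] out:P2(v=64); in:-
Tick 7: [PARSE:-, VALIDATE:-, TRANSFORM:-, EMIT:-] out:P3(v=0); in:-
P2: arrives tick 2, valid=True (id=2, id%2=0), emit tick 6, final value 64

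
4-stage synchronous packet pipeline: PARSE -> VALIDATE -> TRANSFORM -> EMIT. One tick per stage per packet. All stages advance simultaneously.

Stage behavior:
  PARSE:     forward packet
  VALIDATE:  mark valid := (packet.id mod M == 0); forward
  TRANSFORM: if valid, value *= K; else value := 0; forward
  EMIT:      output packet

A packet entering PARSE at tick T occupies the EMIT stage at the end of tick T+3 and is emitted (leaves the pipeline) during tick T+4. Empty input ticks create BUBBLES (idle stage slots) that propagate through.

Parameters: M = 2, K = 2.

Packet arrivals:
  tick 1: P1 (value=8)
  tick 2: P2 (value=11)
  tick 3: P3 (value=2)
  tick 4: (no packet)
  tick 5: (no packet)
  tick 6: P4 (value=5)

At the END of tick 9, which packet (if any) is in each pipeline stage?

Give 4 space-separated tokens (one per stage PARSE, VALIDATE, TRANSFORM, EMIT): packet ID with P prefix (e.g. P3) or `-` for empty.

Answer: - - - P4

Derivation:
Tick 1: [PARSE:P1(v=8,ok=F), VALIDATE:-, TRANSFORM:-, EMIT:-] out:-; in:P1
Tick 2: [PARSE:P2(v=11,ok=F), VALIDATE:P1(v=8,ok=F), TRANSFORM:-, EMIT:-] out:-; in:P2
Tick 3: [PARSE:P3(v=2,ok=F), VALIDATE:P2(v=11,ok=T), TRANSFORM:P1(v=0,ok=F), EMIT:-] out:-; in:P3
Tick 4: [PARSE:-, VALIDATE:P3(v=2,ok=F), TRANSFORM:P2(v=22,ok=T), EMIT:P1(v=0,ok=F)] out:-; in:-
Tick 5: [PARSE:-, VALIDATE:-, TRANSFORM:P3(v=0,ok=F), EMIT:P2(v=22,ok=T)] out:P1(v=0); in:-
Tick 6: [PARSE:P4(v=5,ok=F), VALIDATE:-, TRANSFORM:-, EMIT:P3(v=0,ok=F)] out:P2(v=22); in:P4
Tick 7: [PARSE:-, VALIDATE:P4(v=5,ok=T), TRANSFORM:-, EMIT:-] out:P3(v=0); in:-
Tick 8: [PARSE:-, VALIDATE:-, TRANSFORM:P4(v=10,ok=T), EMIT:-] out:-; in:-
Tick 9: [PARSE:-, VALIDATE:-, TRANSFORM:-, EMIT:P4(v=10,ok=T)] out:-; in:-
At end of tick 9: ['-', '-', '-', 'P4']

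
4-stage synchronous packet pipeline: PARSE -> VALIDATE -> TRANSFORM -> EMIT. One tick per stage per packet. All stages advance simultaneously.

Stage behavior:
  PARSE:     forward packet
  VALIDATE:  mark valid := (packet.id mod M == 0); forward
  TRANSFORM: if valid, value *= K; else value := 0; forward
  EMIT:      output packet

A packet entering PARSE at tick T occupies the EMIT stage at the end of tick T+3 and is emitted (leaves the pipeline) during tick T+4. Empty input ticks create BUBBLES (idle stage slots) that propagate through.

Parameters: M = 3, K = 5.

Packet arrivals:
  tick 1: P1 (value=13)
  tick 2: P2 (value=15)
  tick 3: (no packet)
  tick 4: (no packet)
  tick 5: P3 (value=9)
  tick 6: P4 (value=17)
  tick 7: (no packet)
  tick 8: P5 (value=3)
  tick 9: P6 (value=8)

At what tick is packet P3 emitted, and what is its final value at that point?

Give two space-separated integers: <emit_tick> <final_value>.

Tick 1: [PARSE:P1(v=13,ok=F), VALIDATE:-, TRANSFORM:-, EMIT:-] out:-; in:P1
Tick 2: [PARSE:P2(v=15,ok=F), VALIDATE:P1(v=13,ok=F), TRANSFORM:-, EMIT:-] out:-; in:P2
Tick 3: [PARSE:-, VALIDATE:P2(v=15,ok=F), TRANSFORM:P1(v=0,ok=F), EMIT:-] out:-; in:-
Tick 4: [PARSE:-, VALIDATE:-, TRANSFORM:P2(v=0,ok=F), EMIT:P1(v=0,ok=F)] out:-; in:-
Tick 5: [PARSE:P3(v=9,ok=F), VALIDATE:-, TRANSFORM:-, EMIT:P2(v=0,ok=F)] out:P1(v=0); in:P3
Tick 6: [PARSE:P4(v=17,ok=F), VALIDATE:P3(v=9,ok=T), TRANSFORM:-, EMIT:-] out:P2(v=0); in:P4
Tick 7: [PARSE:-, VALIDATE:P4(v=17,ok=F), TRANSFORM:P3(v=45,ok=T), EMIT:-] out:-; in:-
Tick 8: [PARSE:P5(v=3,ok=F), VALIDATE:-, TRANSFORM:P4(v=0,ok=F), EMIT:P3(v=45,ok=T)] out:-; in:P5
Tick 9: [PARSE:P6(v=8,ok=F), VALIDATE:P5(v=3,ok=F), TRANSFORM:-, EMIT:P4(v=0,ok=F)] out:P3(v=45); in:P6
Tick 10: [PARSE:-, VALIDATE:P6(v=8,ok=T), TRANSFORM:P5(v=0,ok=F), EMIT:-] out:P4(v=0); in:-
Tick 11: [PARSE:-, VALIDATE:-, TRANSFORM:P6(v=40,ok=T), EMIT:P5(v=0,ok=F)] out:-; in:-
Tick 12: [PARSE:-, VALIDATE:-, TRANSFORM:-, EMIT:P6(v=40,ok=T)] out:P5(v=0); in:-
Tick 13: [PARSE:-, VALIDATE:-, TRANSFORM:-, EMIT:-] out:P6(v=40); in:-
P3: arrives tick 5, valid=True (id=3, id%3=0), emit tick 9, final value 45

Answer: 9 45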